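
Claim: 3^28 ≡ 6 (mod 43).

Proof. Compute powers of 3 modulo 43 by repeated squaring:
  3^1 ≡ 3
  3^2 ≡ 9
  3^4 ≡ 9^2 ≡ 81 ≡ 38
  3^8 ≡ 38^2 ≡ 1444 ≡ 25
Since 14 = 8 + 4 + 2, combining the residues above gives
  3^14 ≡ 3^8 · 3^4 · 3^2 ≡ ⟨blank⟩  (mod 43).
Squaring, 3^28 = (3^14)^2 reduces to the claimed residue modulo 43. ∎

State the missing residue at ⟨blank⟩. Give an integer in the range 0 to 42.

36

3^8 · 3^4 · 3^2 ≡ 25 · 38 · 9 = 8550.
8550 mod 43 = 36, so 3^14 ≡ 36 (mod 43).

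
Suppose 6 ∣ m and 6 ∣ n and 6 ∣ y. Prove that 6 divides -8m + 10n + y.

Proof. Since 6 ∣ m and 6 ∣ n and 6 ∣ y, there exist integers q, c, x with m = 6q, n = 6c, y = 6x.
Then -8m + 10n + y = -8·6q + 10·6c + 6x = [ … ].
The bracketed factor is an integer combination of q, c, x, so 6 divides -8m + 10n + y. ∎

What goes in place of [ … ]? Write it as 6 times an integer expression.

6(10c - 8q + x)

Pull the common 6 out of every term: -8·6q + 10·6c + 6x = 6(10c - 8q + x).
10c - 8q + x is an integer, which exhibits the divisibility.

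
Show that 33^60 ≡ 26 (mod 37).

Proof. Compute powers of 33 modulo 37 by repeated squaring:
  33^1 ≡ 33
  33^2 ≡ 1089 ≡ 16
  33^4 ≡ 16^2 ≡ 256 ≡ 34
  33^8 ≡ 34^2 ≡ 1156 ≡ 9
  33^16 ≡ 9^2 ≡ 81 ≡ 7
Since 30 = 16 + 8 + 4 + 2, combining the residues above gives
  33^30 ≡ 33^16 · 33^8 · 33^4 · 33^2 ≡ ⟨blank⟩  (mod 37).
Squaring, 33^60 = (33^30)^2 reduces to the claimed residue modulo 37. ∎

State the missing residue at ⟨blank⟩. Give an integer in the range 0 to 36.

Multiply the listed residues: 7 · 9 · 34 · 16 = 63 → 2142 → 34272.
Reducing modulo 37: 34272 = 926·37 + 10, so 33^30 ≡ 10.

10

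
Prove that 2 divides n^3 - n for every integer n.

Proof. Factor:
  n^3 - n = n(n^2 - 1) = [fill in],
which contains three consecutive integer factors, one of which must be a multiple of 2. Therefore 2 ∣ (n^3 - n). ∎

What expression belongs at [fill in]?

n(n^2 - 1) = n(n - 1)(n + 1) = (n - 1)n(n + 1).
These three factors are consecutive integers, so their product is divisible by 2.

(n - 1)n(n + 1)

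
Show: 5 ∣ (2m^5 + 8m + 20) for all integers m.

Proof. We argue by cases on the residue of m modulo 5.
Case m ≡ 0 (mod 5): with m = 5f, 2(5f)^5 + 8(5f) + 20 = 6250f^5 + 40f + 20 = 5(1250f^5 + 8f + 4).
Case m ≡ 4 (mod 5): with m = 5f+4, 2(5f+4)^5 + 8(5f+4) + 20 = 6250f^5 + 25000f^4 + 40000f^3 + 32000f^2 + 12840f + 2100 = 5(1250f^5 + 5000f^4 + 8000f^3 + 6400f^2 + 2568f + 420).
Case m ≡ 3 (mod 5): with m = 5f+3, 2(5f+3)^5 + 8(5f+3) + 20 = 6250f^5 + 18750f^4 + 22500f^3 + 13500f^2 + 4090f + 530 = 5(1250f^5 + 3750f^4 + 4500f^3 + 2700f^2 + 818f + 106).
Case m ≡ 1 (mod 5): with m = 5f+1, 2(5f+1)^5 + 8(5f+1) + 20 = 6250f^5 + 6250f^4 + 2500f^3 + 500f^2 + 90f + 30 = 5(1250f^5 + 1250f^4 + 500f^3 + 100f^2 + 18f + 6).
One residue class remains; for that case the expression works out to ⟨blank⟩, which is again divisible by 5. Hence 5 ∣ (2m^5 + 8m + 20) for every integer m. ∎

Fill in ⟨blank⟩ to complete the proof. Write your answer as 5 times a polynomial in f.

5(1250f^5 + 2500f^4 + 2000f^3 + 800f^2 + 168f + 20)

The residues treated are {0, 4, 3, 1}, so the missing case is m ≡ 2 (mod 5); write m = 5f+2.
Then 2(5f+2)^5 + 8(5f+2) + 20 = 6250f^5 + 12500f^4 + 10000f^3 + 4000f^2 + 840f + 100 = 5(1250f^5 + 2500f^4 + 2000f^3 + 800f^2 + 168f + 20).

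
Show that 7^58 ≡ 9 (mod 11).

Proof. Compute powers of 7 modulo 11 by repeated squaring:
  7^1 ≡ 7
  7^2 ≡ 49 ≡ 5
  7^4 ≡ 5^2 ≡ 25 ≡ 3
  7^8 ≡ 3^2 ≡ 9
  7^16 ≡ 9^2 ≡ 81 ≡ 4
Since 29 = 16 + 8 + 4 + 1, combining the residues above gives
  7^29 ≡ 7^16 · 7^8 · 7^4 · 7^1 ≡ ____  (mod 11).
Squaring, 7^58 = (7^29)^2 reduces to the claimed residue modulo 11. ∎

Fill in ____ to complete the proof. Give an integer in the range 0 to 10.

8

7^16 · 7^8 · 7^4 · 7^1 ≡ 4 · 9 · 3 · 7 = 756.
756 mod 11 = 8, so 7^29 ≡ 8 (mod 11).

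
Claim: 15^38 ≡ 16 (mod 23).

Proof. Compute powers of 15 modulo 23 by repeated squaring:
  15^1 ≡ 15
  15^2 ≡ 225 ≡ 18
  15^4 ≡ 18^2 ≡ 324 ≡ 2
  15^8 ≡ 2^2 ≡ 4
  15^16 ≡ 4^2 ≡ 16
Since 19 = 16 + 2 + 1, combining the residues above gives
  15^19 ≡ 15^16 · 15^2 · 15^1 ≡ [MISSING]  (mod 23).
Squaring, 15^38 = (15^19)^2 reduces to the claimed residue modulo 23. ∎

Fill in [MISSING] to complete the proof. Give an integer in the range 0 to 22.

19

Multiply the listed residues: 16 · 18 · 15 = 288 → 4320.
Reducing modulo 23: 4320 = 187·23 + 19, so 15^19 ≡ 19.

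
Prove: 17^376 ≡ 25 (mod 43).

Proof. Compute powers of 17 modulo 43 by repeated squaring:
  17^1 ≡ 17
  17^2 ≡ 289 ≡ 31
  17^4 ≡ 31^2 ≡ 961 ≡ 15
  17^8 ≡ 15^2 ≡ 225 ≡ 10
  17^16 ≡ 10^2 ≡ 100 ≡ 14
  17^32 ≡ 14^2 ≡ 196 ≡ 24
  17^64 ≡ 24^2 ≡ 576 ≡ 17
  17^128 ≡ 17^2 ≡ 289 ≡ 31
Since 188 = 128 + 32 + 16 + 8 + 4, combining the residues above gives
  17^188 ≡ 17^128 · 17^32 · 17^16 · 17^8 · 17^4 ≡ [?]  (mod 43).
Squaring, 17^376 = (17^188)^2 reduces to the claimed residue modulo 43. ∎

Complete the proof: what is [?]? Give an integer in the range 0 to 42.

38

Multiply the listed residues: 31 · 24 · 14 · 10 · 15 = 744 → 10416 → 104160 → 1562400.
Reducing modulo 43: 1562400 = 36334·43 + 38, so 17^188 ≡ 38.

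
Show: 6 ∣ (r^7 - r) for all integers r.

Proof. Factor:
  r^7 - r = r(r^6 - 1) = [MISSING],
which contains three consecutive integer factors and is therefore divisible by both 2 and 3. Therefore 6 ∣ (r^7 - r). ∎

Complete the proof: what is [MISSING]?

r^6 - 1 = (r^2 - 1)(r^4 + r^2 + 1), and r^2 - 1 = (r-1)(r+1).
So r(r^6 - 1) = (r - 1)r(r + 1)(r^4 + r^2 + 1).

(r - 1)r(r + 1)(r^4 + r^2 + 1)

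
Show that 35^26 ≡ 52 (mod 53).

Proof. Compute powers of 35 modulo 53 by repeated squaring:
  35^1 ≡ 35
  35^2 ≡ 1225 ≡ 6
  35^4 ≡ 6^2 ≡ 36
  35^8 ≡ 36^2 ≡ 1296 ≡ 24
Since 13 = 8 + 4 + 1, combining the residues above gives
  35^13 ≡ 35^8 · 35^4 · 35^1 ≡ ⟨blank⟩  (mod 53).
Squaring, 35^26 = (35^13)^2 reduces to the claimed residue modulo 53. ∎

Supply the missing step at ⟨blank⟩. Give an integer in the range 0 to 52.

Multiply the listed residues: 24 · 36 · 35 = 864 → 30240.
Reducing modulo 53: 30240 = 570·53 + 30, so 35^13 ≡ 30.

30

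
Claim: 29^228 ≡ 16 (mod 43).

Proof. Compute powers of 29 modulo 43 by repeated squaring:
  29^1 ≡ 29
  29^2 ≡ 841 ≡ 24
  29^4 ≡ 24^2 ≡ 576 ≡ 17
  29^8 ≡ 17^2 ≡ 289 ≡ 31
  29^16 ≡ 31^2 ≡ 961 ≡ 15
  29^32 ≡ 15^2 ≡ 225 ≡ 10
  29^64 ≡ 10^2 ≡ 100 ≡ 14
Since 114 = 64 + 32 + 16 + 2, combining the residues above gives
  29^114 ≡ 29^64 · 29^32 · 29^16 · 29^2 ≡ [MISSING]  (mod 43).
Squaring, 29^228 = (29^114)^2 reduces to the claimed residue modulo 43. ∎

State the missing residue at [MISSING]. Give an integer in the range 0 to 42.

4

29^64 · 29^32 · 29^16 · 29^2 ≡ 14 · 10 · 15 · 24 = 50400.
50400 mod 43 = 4, so 29^114 ≡ 4 (mod 43).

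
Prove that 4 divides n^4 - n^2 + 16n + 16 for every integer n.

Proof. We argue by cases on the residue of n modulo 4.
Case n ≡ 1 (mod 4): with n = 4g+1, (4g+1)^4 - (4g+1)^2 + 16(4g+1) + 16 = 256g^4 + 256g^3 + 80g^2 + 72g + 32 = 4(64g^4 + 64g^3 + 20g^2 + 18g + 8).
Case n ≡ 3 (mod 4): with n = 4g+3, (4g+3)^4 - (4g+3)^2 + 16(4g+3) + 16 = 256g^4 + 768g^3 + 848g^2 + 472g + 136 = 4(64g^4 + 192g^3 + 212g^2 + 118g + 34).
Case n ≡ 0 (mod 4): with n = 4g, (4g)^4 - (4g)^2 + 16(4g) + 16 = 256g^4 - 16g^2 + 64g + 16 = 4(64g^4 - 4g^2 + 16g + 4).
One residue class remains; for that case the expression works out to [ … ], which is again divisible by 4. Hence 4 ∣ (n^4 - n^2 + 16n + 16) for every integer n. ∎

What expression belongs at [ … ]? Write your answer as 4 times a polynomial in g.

The residues treated are {1, 3, 0}, so the missing case is n ≡ 2 (mod 4); write n = 4g+2.
Then (4g+2)^4 - (4g+2)^2 + 16(4g+2) + 16 = 256g^4 + 512g^3 + 368g^2 + 176g + 60 = 4(64g^4 + 128g^3 + 92g^2 + 44g + 15).

4(64g^4 + 128g^3 + 92g^2 + 44g + 15)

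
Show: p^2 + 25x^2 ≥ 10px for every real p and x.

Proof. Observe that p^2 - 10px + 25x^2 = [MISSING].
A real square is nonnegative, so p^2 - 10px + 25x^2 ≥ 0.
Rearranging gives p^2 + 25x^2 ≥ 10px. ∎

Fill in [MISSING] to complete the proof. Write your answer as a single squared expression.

(p - 5x)^2

p^2 - 10px + 25x^2 is a perfect-square trinomial: the outer terms are (p)^2 and (5x)^2, and the cross term is -2·p·5x.
So p^2 - 10px + 25x^2 = (p - 5x)^2 ≥ 0.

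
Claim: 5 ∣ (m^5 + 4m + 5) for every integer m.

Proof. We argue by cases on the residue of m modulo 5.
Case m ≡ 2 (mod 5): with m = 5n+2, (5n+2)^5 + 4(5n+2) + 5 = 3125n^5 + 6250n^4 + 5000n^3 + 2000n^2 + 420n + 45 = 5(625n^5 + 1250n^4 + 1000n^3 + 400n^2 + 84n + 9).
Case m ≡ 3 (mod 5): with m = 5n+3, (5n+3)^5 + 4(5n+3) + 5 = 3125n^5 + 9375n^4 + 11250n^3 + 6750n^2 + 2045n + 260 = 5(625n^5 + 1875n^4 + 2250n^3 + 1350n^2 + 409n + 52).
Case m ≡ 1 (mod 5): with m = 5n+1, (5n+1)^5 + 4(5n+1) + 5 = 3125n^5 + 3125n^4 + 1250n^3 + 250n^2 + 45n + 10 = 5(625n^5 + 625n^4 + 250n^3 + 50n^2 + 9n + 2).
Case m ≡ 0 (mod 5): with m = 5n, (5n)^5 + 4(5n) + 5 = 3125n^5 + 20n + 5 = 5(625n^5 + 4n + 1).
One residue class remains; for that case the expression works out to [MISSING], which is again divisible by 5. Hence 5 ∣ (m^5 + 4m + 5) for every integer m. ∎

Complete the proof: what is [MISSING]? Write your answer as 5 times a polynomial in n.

5(625n^5 + 2500n^4 + 4000n^3 + 3200n^2 + 1284n + 209)

The residues treated are {2, 3, 1, 0}, so the missing case is m ≡ 4 (mod 5); write m = 5n+4.
Then (5n+4)^5 + 4(5n+4) + 5 = 3125n^5 + 12500n^4 + 20000n^3 + 16000n^2 + 6420n + 1045 = 5(625n^5 + 2500n^4 + 4000n^3 + 3200n^2 + 1284n + 209).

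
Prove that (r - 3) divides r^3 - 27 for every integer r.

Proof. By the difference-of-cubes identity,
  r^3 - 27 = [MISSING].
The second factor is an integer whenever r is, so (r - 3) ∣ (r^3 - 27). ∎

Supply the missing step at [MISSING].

Polynomial division of r^3 - 27 by r - 3 leaves remainder 0 and quotient r^2 + 3r + 9.
Hence r^3 - 27 = (r - 3)(r^2 + 3r + 9).

(r - 3)(r^2 + 3r + 9)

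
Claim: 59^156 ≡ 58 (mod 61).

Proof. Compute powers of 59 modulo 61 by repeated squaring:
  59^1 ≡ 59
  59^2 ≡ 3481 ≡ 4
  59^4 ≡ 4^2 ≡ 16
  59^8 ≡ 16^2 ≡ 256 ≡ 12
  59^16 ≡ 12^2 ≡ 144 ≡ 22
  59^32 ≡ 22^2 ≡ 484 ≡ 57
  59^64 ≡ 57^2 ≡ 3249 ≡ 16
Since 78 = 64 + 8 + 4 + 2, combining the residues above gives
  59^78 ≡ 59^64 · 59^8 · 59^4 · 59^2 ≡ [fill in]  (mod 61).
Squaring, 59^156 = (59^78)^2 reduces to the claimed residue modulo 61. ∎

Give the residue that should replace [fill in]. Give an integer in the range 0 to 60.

27

59^64 · 59^8 · 59^4 · 59^2 ≡ 16 · 12 · 16 · 4 = 12288.
12288 mod 61 = 27, so 59^78 ≡ 27 (mod 61).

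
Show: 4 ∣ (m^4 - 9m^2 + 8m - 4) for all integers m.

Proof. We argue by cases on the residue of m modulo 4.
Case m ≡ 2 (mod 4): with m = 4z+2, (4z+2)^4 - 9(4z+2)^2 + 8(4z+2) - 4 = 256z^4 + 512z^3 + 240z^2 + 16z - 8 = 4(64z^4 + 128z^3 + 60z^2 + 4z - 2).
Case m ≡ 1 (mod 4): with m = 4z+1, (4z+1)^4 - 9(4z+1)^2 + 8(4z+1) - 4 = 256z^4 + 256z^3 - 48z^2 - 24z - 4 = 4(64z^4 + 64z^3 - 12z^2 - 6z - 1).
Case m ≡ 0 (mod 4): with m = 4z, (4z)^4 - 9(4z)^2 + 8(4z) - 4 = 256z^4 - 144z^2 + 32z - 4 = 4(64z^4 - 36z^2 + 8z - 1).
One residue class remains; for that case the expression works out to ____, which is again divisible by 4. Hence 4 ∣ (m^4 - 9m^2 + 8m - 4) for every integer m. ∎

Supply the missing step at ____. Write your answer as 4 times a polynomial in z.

4(64z^4 + 192z^3 + 180z^2 + 62z + 5)

The residues treated are {2, 1, 0}, so the missing case is m ≡ 3 (mod 4); write m = 4z+3.
Then (4z+3)^4 - 9(4z+3)^2 + 8(4z+3) - 4 = 256z^4 + 768z^3 + 720z^2 + 248z + 20 = 4(64z^4 + 192z^3 + 180z^2 + 62z + 5).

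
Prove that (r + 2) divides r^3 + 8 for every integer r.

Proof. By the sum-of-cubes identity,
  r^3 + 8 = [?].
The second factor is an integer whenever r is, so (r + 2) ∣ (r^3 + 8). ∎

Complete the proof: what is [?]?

Polynomial division of r^3 + 8 by r + 2 leaves remainder 0 and quotient r^2 - 2r + 4.
Hence r^3 + 8 = (r + 2)(r^2 - 2r + 4).

(r + 2)(r^2 - 2r + 4)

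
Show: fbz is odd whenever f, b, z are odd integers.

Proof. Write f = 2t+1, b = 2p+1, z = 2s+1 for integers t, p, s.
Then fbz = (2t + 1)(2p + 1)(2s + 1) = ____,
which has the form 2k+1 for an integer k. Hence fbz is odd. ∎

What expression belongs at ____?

(2t + 1)(2p + 1)(2s + 1) = 8pst + 4ps + 4pt + 2p + 4st + 2s + 2t + 1
= 2(4pst + 2ps + 2pt + p + 2st + s + t) + 1.
Since 4pst + 2ps + 2pt + p + 2st + s + t is an integer, the product is of the form 2k+1 for an integer k.

2(4pst + 2ps + 2pt + p + 2st + s + t) + 1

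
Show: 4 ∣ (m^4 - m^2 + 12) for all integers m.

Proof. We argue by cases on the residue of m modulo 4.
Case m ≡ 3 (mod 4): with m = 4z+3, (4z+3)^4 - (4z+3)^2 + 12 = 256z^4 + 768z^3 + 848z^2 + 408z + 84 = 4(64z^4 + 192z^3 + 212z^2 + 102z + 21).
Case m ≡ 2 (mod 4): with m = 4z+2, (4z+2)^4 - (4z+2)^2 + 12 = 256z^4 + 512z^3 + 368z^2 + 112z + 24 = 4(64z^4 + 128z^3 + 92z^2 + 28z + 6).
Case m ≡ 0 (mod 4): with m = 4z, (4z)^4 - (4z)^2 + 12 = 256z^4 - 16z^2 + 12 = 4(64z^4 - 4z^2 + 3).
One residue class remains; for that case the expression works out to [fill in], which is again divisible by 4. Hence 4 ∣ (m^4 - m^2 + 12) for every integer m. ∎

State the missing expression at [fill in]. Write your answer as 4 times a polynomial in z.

4(64z^4 + 64z^3 + 20z^2 + 2z + 3)

Only m ≡ 1 (mod 4) is unaccounted for. Put m = 4z+1:
(4z+1)^4 - (4z+1)^2 + 12 expands to 256z^4 + 256z^3 + 80z^2 + 8z + 12,
and factoring out 4 leaves 4(64z^4 + 64z^3 + 20z^2 + 2z + 3).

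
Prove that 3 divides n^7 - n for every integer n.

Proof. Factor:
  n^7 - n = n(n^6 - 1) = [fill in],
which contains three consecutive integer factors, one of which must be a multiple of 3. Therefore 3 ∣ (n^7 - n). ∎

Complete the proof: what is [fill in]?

(n - 1)n(n + 1)(n^4 + n^2 + 1)

n^6 - 1 = (n^2 - 1)(n^4 + n^2 + 1), and n^2 - 1 = (n-1)(n+1).
So n(n^6 - 1) = (n - 1)n(n + 1)(n^4 + n^2 + 1).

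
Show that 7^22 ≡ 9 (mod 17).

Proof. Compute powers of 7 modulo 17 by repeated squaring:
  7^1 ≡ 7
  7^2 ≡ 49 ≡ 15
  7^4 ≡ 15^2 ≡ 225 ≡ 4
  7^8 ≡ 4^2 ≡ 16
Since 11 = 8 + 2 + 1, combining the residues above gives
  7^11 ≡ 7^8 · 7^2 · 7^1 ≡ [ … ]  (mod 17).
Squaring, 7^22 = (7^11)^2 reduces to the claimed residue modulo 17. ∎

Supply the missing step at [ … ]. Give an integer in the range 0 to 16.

7^8 · 7^2 · 7^1 ≡ 16 · 15 · 7 = 1680.
1680 mod 17 = 14, so 7^11 ≡ 14 (mod 17).

14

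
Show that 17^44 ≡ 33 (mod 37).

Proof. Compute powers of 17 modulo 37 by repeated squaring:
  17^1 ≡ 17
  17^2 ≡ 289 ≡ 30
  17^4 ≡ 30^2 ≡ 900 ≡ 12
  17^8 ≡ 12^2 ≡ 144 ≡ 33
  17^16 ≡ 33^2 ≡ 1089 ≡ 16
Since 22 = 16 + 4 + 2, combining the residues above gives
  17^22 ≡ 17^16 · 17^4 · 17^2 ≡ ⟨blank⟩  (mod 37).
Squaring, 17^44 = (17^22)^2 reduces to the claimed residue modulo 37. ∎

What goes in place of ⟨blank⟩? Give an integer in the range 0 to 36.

Multiply the listed residues: 16 · 12 · 30 = 192 → 5760.
Reducing modulo 37: 5760 = 155·37 + 25, so 17^22 ≡ 25.

25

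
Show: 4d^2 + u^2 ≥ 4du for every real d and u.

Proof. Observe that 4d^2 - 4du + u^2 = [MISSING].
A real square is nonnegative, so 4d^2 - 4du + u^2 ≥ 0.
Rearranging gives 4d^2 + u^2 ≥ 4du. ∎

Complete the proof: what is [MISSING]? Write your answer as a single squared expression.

4d^2 - 4du + u^2 is a perfect-square trinomial: the outer terms are (2d)^2 and (u)^2, and the cross term is -2·2d·u.
So 4d^2 - 4du + u^2 = (2d - u)^2 ≥ 0.

(2d - u)^2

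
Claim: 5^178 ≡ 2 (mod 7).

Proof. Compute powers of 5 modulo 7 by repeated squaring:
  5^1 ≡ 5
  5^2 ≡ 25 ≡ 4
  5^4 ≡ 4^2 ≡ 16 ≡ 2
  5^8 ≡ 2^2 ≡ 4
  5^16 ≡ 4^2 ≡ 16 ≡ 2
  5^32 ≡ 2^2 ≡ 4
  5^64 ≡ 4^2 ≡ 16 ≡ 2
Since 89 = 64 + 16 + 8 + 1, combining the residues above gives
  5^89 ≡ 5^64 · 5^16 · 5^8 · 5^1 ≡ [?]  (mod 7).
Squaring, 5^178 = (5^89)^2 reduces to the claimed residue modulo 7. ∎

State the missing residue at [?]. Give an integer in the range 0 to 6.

Multiply the listed residues: 2 · 2 · 4 · 5 = 4 → 16 → 80.
Reducing modulo 7: 80 = 11·7 + 3, so 5^89 ≡ 3.

3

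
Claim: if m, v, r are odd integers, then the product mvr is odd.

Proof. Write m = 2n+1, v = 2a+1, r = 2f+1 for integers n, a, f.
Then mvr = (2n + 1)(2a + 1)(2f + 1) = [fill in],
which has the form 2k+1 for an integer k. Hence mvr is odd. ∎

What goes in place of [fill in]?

Expanding: (2n + 1)(2a + 1)(2f + 1) = 8afn + 4af + 4an + 2a + 4fn + 2f + 2n + 1.
Every term except the constant is even, so this is 2(4afn + 2af + 2an + a + 2fn + f + n) + 1,
and 4afn + 2af + 2an + a + 2fn + f + n ∈ ℤ gives the required form.

2(4afn + 2af + 2an + a + 2fn + f + n) + 1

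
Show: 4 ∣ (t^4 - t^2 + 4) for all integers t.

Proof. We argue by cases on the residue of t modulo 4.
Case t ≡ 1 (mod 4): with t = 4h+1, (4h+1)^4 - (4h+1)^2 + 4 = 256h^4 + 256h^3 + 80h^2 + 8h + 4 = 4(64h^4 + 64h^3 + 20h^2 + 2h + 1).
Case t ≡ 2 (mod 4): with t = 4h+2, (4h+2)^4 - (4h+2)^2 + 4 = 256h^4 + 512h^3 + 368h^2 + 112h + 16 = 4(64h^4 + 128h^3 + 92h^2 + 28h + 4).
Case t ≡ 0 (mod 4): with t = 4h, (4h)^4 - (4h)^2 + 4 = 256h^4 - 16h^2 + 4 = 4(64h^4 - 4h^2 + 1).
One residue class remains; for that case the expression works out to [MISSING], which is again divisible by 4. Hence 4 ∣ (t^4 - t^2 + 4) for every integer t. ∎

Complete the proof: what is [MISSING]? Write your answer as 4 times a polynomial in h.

4(64h^4 + 192h^3 + 212h^2 + 102h + 19)

Only t ≡ 3 (mod 4) is unaccounted for. Put t = 4h+3:
(4h+3)^4 - (4h+3)^2 + 4 expands to 256h^4 + 768h^3 + 848h^2 + 408h + 76,
and factoring out 4 leaves 4(64h^4 + 192h^3 + 212h^2 + 102h + 19).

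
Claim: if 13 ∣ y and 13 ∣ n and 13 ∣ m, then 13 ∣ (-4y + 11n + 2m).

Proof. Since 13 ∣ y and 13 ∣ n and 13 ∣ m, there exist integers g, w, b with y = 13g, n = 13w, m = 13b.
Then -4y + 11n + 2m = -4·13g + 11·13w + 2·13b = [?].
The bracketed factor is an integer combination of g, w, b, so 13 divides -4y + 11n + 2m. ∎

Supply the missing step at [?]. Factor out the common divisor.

Each term has a factor of 13: -4·13g + 11·13w + 2·13b = 13·(2b - 4g + 11w).
Since 2b - 4g + 11w is an integer, 13 ∣ (-4y + 11n + 2m).

13(2b - 4g + 11w)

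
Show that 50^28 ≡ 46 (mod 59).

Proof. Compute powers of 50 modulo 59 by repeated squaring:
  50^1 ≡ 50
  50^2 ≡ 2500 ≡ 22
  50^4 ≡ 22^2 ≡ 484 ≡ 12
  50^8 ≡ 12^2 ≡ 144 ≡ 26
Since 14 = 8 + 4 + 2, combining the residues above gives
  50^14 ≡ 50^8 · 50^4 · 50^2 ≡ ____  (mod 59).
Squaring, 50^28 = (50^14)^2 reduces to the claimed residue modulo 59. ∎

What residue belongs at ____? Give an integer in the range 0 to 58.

Multiply the listed residues: 26 · 12 · 22 = 312 → 6864.
Reducing modulo 59: 6864 = 116·59 + 20, so 50^14 ≡ 20.

20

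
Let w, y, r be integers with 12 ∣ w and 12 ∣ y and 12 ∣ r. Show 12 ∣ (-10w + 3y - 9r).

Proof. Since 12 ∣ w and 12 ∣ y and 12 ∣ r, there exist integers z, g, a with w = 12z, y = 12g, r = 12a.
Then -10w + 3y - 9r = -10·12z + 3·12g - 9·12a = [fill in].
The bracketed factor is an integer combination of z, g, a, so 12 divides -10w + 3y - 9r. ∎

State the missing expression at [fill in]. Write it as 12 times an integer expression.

12(-9a + 3g - 10z)

Pull the common 12 out of every term: -10·12z + 3·12g - 9·12a = 12(-9a + 3g - 10z).
-9a + 3g - 10z is an integer, which exhibits the divisibility.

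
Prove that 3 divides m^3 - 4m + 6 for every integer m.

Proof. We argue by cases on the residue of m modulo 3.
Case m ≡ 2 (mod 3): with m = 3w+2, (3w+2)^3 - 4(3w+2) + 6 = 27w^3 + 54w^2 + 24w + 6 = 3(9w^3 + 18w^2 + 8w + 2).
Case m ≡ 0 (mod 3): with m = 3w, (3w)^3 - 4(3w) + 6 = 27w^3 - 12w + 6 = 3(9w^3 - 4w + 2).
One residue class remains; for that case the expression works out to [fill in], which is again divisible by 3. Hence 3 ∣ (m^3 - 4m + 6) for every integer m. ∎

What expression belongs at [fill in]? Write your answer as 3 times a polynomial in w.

The residues treated are {2, 0}, so the missing case is m ≡ 1 (mod 3); write m = 3w+1.
Then (3w+1)^3 - 4(3w+1) + 6 = 27w^3 + 27w^2 - 3w + 3 = 3(9w^3 + 9w^2 - w + 1).

3(9w^3 + 9w^2 - w + 1)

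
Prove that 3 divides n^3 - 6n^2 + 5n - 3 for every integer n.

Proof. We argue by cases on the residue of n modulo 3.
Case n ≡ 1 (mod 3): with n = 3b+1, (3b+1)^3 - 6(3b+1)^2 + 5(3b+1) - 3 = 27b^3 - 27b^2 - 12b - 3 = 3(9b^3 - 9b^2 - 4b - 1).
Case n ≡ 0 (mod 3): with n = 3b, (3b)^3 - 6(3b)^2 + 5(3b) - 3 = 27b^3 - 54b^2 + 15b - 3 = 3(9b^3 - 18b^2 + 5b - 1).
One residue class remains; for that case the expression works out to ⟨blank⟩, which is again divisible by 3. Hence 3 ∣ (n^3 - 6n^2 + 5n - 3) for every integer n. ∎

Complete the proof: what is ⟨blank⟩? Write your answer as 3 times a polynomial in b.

Only n ≡ 2 (mod 3) is unaccounted for. Put n = 3b+2:
(3b+2)^3 - 6(3b+2)^2 + 5(3b+2) - 3 expands to 27b^3 - 21b - 9,
and factoring out 3 leaves 3(9b^3 - 7b - 3).

3(9b^3 - 7b - 3)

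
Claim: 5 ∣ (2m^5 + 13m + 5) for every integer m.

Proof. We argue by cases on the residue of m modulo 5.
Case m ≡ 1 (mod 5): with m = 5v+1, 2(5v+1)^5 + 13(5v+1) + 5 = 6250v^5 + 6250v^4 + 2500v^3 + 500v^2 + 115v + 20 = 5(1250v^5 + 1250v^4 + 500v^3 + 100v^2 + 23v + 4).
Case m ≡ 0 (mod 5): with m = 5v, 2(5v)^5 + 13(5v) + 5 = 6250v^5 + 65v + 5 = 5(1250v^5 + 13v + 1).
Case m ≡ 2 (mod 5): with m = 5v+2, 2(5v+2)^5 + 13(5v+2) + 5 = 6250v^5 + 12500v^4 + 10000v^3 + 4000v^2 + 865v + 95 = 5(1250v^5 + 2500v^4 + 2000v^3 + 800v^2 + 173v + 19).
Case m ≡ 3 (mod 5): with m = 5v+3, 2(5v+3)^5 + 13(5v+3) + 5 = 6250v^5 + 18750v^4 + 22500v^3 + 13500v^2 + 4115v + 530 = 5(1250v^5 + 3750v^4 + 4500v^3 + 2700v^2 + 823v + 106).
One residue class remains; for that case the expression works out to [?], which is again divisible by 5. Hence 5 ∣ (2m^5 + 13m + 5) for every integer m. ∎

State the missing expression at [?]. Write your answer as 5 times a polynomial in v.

5(1250v^5 + 5000v^4 + 8000v^3 + 6400v^2 + 2573v + 421)

Only m ≡ 4 (mod 5) is unaccounted for. Put m = 5v+4:
2(5v+4)^5 + 13(5v+4) + 5 expands to 6250v^5 + 25000v^4 + 40000v^3 + 32000v^2 + 12865v + 2105,
and factoring out 5 leaves 5(1250v^5 + 5000v^4 + 8000v^3 + 6400v^2 + 2573v + 421).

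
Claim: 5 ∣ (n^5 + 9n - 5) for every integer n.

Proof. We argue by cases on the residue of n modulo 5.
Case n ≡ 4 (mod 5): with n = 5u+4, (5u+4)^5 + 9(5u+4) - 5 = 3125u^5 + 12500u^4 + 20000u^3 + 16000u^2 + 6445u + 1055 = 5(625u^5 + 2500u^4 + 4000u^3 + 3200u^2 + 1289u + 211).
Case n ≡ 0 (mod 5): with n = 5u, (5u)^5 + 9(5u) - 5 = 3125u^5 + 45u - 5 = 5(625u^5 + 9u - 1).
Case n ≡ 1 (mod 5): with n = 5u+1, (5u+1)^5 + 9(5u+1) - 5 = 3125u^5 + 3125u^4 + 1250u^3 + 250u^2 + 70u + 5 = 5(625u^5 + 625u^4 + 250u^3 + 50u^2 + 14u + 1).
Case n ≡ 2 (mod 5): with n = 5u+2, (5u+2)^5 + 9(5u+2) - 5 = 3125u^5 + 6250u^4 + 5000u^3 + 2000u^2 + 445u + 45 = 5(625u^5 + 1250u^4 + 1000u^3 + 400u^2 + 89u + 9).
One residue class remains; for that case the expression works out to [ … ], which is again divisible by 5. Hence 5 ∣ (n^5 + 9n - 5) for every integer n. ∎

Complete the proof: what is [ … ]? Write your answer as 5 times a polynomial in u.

5(625u^5 + 1875u^4 + 2250u^3 + 1350u^2 + 414u + 53)

Only n ≡ 3 (mod 5) is unaccounted for. Put n = 5u+3:
(5u+3)^5 + 9(5u+3) - 5 expands to 3125u^5 + 9375u^4 + 11250u^3 + 6750u^2 + 2070u + 265,
and factoring out 5 leaves 5(625u^5 + 1875u^4 + 2250u^3 + 1350u^2 + 414u + 53).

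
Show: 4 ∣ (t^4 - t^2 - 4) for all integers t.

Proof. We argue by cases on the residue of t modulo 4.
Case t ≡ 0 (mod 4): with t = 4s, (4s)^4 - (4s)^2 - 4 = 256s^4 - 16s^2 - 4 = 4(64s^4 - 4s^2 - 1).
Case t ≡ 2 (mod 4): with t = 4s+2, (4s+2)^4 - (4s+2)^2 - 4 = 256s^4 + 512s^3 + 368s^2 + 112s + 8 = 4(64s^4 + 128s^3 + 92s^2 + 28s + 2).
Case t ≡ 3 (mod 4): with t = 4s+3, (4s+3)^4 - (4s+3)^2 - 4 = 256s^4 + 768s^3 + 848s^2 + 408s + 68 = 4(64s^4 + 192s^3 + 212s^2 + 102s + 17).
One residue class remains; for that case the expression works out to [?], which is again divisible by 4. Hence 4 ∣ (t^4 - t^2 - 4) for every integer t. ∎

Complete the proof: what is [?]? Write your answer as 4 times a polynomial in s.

4(64s^4 + 64s^3 + 20s^2 + 2s - 1)

The residues treated are {0, 2, 3}, so the missing case is t ≡ 1 (mod 4); write t = 4s+1.
Then (4s+1)^4 - (4s+1)^2 - 4 = 256s^4 + 256s^3 + 80s^2 + 8s - 4 = 4(64s^4 + 64s^3 + 20s^2 + 2s - 1).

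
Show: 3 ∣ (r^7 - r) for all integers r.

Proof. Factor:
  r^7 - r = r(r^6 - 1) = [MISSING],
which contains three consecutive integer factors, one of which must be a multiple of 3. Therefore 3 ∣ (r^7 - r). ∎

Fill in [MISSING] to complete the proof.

r^6 - 1 = (r^2 - 1)(r^4 + r^2 + 1), and r^2 - 1 = (r-1)(r+1).
So r(r^6 - 1) = (r - 1)r(r + 1)(r^4 + r^2 + 1).

(r - 1)r(r + 1)(r^4 + r^2 + 1)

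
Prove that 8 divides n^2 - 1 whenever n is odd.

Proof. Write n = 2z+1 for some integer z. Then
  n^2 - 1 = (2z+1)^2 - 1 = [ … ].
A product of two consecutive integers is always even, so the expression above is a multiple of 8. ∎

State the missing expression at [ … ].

(2z+1)^2 - 1 = 4z^2 + 4z + 1 - 1 = 4z^2 + 4z = 4z(z+1).
Since z and z+1 are consecutive, z(z+1) is even, and 4·(even) is a multiple of 8.

4z(z + 1)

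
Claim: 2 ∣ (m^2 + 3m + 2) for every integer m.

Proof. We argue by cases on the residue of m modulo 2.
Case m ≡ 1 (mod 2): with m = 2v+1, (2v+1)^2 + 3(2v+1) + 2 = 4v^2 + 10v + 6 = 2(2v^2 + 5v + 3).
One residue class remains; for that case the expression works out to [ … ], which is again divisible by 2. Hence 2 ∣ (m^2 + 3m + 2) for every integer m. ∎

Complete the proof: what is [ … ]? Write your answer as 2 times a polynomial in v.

2(2v^2 + 3v + 1)

Only m ≡ 0 (mod 2) is unaccounted for. Put m = 2v:
(2v)^2 + 3(2v) + 2 expands to 4v^2 + 6v + 2,
and factoring out 2 leaves 2(2v^2 + 3v + 1).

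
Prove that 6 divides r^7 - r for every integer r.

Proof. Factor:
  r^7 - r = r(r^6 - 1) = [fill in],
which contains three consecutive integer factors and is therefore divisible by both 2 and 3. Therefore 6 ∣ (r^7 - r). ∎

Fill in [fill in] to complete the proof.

r^6 - 1 = (r^2 - 1)(r^4 + r^2 + 1), and r^2 - 1 = (r-1)(r+1).
So r(r^6 - 1) = (r - 1)r(r + 1)(r^4 + r^2 + 1).

(r - 1)r(r + 1)(r^4 + r^2 + 1)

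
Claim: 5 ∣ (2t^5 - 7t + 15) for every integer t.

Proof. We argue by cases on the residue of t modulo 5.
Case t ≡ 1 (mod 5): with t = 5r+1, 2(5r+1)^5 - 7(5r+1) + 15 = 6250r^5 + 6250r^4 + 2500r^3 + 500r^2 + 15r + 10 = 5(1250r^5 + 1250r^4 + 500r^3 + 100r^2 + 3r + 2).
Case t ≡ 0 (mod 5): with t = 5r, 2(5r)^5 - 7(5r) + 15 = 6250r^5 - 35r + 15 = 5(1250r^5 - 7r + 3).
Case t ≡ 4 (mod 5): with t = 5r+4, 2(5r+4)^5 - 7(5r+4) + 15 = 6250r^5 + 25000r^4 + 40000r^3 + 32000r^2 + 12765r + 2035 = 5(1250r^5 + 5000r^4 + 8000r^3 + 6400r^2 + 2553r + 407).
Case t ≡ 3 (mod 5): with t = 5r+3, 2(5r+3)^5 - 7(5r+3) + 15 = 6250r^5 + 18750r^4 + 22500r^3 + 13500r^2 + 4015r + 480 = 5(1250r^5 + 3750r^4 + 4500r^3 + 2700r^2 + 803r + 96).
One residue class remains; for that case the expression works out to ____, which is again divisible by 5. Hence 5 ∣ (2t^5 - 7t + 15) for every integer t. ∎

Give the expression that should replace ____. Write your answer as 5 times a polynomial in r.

The residues treated are {1, 0, 4, 3}, so the missing case is t ≡ 2 (mod 5); write t = 5r+2.
Then 2(5r+2)^5 - 7(5r+2) + 15 = 6250r^5 + 12500r^4 + 10000r^3 + 4000r^2 + 765r + 65 = 5(1250r^5 + 2500r^4 + 2000r^3 + 800r^2 + 153r + 13).

5(1250r^5 + 2500r^4 + 2000r^3 + 800r^2 + 153r + 13)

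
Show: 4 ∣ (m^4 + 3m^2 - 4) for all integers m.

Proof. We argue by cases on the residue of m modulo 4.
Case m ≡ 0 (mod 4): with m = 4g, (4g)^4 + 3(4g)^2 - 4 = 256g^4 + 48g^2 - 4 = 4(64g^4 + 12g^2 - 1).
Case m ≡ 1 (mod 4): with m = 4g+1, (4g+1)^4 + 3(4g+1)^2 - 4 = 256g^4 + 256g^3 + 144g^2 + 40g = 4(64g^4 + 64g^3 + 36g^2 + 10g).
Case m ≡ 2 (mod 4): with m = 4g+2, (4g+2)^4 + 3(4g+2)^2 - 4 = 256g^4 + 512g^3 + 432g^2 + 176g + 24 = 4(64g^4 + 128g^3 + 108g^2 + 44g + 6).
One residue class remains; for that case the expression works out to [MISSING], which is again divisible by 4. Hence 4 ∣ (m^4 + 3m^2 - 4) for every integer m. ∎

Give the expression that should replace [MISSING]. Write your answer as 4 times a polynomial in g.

4(64g^4 + 192g^3 + 228g^2 + 126g + 26)

The residues treated are {0, 1, 2}, so the missing case is m ≡ 3 (mod 4); write m = 4g+3.
Then (4g+3)^4 + 3(4g+3)^2 - 4 = 256g^4 + 768g^3 + 912g^2 + 504g + 104 = 4(64g^4 + 192g^3 + 228g^2 + 126g + 26).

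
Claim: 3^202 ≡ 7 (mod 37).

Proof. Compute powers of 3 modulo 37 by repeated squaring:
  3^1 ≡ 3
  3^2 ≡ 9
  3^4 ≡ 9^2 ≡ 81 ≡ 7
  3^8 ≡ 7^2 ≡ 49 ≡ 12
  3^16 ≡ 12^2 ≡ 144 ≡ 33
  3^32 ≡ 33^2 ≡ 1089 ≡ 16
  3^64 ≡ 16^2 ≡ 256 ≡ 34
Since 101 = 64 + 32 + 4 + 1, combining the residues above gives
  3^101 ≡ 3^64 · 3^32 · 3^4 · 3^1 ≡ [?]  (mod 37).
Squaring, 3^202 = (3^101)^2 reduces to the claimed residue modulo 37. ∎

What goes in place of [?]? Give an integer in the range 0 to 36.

Multiply the listed residues: 34 · 16 · 7 · 3 = 544 → 3808 → 11424.
Reducing modulo 37: 11424 = 308·37 + 28, so 3^101 ≡ 28.

28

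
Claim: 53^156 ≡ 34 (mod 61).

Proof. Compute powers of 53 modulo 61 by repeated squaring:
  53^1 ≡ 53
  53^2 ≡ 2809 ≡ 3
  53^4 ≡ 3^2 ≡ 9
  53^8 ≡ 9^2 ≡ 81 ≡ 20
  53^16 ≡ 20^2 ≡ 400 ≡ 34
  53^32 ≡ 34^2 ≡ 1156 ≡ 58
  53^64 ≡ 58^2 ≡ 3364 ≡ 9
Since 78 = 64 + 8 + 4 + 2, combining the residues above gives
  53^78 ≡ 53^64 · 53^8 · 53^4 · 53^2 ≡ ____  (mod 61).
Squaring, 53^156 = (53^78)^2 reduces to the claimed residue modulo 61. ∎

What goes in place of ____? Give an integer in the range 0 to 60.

Multiply the listed residues: 9 · 20 · 9 · 3 = 180 → 1620 → 4860.
Reducing modulo 61: 4860 = 79·61 + 41, so 53^78 ≡ 41.

41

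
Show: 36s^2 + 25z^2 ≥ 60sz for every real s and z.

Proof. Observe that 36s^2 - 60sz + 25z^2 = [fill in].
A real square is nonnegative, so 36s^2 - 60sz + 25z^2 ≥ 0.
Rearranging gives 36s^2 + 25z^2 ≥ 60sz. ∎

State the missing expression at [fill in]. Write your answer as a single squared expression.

36s^2 - 60sz + 25z^2 is a perfect-square trinomial: the outer terms are (6s)^2 and (5z)^2, and the cross term is -2·6s·5z.
So 36s^2 - 60sz + 25z^2 = (6s - 5z)^2 ≥ 0.

(6s - 5z)^2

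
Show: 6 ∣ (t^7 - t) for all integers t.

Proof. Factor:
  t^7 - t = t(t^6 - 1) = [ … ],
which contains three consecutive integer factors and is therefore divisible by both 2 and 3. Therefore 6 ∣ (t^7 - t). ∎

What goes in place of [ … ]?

t^6 - 1 = (t^2 - 1)(t^4 + t^2 + 1), and t^2 - 1 = (t-1)(t+1).
So t(t^6 - 1) = (t - 1)t(t + 1)(t^4 + t^2 + 1).

(t - 1)t(t + 1)(t^4 + t^2 + 1)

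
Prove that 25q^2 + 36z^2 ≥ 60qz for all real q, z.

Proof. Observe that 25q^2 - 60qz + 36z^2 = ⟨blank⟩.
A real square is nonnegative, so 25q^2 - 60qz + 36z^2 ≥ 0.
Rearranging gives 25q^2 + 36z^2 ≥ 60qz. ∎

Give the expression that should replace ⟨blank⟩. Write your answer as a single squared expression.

(5q - 6z)^2

The leading and trailing coefficients are 5^2 and 6^2, and 60 = 2·5·6, so the trinomial is (5q - 6z)^2.
Hence 25q^2 - 60qz + 36z^2 ≥ 0.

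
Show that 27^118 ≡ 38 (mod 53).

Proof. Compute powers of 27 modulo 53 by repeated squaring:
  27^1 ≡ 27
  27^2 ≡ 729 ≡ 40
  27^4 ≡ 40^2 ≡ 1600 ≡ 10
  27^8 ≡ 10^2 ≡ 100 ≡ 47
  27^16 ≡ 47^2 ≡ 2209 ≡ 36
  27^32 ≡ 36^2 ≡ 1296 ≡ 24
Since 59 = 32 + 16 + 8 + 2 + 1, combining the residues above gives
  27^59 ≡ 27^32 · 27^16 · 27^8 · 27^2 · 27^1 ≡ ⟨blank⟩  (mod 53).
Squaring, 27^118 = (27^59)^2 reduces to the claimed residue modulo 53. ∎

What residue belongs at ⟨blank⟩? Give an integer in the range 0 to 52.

27^32 · 27^16 · 27^8 · 27^2 · 27^1 ≡ 24 · 36 · 47 · 40 · 27 = 43856640.
43856640 mod 53 = 41, so 27^59 ≡ 41 (mod 53).

41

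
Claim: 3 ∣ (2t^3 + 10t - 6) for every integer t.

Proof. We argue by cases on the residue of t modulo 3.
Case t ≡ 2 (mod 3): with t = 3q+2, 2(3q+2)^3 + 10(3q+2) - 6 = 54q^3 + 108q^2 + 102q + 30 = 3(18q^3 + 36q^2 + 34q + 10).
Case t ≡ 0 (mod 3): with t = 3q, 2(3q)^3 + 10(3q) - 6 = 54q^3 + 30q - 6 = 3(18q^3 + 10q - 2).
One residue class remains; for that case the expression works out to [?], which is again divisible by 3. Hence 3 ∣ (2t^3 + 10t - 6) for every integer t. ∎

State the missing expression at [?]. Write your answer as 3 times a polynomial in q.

3(18q^3 + 18q^2 + 16q + 2)

The residues treated are {2, 0}, so the missing case is t ≡ 1 (mod 3); write t = 3q+1.
Then 2(3q+1)^3 + 10(3q+1) - 6 = 54q^3 + 54q^2 + 48q + 6 = 3(18q^3 + 18q^2 + 16q + 2).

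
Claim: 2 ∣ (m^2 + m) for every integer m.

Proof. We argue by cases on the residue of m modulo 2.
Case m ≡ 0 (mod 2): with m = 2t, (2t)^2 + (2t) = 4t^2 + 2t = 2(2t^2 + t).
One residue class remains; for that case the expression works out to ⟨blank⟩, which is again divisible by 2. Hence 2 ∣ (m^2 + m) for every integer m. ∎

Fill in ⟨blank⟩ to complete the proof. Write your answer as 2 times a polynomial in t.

Only m ≡ 1 (mod 2) is unaccounted for. Put m = 2t+1:
(2t+1)^2 + (2t+1) expands to 4t^2 + 6t + 2,
and factoring out 2 leaves 2(2t^2 + 3t + 1).

2(2t^2 + 3t + 1)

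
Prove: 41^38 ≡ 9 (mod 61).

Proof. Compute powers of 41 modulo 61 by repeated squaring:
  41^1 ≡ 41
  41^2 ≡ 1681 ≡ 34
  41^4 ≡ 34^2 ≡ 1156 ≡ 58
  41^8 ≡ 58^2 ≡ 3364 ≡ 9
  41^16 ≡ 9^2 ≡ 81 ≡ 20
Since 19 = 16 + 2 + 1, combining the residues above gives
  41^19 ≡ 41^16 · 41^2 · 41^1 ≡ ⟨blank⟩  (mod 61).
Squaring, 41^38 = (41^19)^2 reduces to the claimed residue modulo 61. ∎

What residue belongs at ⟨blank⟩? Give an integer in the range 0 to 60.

Multiply the listed residues: 20 · 34 · 41 = 680 → 27880.
Reducing modulo 61: 27880 = 457·61 + 3, so 41^19 ≡ 3.

3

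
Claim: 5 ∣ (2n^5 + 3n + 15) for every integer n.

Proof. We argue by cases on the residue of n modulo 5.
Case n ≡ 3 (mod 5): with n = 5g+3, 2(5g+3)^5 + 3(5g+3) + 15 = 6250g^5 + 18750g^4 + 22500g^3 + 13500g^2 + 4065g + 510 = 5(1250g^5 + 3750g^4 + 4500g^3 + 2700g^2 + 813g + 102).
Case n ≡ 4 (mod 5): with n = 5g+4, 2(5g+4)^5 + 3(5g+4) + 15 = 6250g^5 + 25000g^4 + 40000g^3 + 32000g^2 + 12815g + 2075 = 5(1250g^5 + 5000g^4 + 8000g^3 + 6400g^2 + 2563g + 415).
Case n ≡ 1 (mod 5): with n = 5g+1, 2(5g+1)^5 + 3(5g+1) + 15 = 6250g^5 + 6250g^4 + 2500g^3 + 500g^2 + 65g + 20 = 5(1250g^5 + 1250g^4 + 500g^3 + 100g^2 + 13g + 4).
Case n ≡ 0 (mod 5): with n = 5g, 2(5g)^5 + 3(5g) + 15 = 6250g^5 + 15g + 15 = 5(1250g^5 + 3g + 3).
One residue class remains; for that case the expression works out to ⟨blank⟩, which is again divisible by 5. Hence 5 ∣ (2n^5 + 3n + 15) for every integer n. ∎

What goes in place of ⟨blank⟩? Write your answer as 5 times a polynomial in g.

5(1250g^5 + 2500g^4 + 2000g^3 + 800g^2 + 163g + 17)

The residues treated are {3, 4, 1, 0}, so the missing case is n ≡ 2 (mod 5); write n = 5g+2.
Then 2(5g+2)^5 + 3(5g+2) + 15 = 6250g^5 + 12500g^4 + 10000g^3 + 4000g^2 + 815g + 85 = 5(1250g^5 + 2500g^4 + 2000g^3 + 800g^2 + 163g + 17).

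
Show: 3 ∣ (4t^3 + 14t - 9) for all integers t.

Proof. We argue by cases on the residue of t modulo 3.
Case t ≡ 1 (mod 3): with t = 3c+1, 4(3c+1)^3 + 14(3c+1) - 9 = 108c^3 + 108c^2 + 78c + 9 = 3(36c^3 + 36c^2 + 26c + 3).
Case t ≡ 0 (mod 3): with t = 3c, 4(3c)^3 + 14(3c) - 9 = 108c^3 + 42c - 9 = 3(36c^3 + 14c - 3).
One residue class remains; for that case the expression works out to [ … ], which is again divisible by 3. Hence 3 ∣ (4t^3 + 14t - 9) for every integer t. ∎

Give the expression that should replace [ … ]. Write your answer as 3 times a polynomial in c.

Only t ≡ 2 (mod 3) is unaccounted for. Put t = 3c+2:
4(3c+2)^3 + 14(3c+2) - 9 expands to 108c^3 + 216c^2 + 186c + 51,
and factoring out 3 leaves 3(36c^3 + 72c^2 + 62c + 17).

3(36c^3 + 72c^2 + 62c + 17)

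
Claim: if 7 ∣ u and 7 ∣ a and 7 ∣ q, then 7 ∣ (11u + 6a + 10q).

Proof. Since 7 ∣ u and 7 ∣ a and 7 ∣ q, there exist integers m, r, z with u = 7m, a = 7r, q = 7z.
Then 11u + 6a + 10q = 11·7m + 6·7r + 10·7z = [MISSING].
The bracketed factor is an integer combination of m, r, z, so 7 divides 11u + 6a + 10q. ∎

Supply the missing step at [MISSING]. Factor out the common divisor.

7(11m + 6r + 10z)

Pull the common 7 out of every term: 11·7m + 6·7r + 10·7z = 7(11m + 6r + 10z).
11m + 6r + 10z is an integer, which exhibits the divisibility.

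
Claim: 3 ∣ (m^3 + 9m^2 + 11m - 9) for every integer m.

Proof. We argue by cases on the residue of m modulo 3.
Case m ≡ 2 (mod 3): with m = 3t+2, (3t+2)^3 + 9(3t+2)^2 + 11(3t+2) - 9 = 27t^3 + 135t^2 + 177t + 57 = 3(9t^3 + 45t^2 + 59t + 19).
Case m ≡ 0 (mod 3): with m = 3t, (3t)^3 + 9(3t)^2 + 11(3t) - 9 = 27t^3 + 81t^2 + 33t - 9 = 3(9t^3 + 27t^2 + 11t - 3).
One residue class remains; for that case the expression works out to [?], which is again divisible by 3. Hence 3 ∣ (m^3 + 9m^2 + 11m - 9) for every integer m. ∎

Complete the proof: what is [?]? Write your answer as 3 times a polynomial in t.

3(9t^3 + 36t^2 + 32t + 4)

The residues treated are {2, 0}, so the missing case is m ≡ 1 (mod 3); write m = 3t+1.
Then (3t+1)^3 + 9(3t+1)^2 + 11(3t+1) - 9 = 27t^3 + 108t^2 + 96t + 12 = 3(9t^3 + 36t^2 + 32t + 4).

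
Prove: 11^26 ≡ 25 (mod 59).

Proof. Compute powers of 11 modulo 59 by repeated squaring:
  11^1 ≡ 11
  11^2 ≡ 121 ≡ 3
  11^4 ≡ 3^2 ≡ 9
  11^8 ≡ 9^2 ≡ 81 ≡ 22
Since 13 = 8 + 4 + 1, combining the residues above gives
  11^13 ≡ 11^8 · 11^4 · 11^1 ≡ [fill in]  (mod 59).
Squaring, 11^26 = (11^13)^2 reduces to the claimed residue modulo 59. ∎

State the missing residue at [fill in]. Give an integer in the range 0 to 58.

Multiply the listed residues: 22 · 9 · 11 = 198 → 2178.
Reducing modulo 59: 2178 = 36·59 + 54, so 11^13 ≡ 54.

54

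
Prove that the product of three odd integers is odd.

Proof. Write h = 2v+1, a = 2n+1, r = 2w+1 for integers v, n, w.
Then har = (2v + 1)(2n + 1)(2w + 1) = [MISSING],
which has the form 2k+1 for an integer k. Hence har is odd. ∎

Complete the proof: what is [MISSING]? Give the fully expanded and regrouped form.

Expanding: (2v + 1)(2n + 1)(2w + 1) = 8nvw + 4nv + 4nw + 2n + 4vw + 2v + 2w + 1.
Every term except the constant is even, so this is 2(4nvw + 2nv + 2nw + n + 2vw + v + w) + 1,
and 4nvw + 2nv + 2nw + n + 2vw + v + w ∈ ℤ gives the required form.

2(4nvw + 2nv + 2nw + n + 2vw + v + w) + 1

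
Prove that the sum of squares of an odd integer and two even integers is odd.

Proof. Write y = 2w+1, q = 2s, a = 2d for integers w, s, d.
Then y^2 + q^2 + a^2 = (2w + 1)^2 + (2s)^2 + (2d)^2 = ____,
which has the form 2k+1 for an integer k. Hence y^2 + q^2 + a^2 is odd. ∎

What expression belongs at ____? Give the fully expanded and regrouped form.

Expanding: (2w + 1)^2 + (2s)^2 + (2d)^2 = 4d^2 + 4s^2 + 4w^2 + 4w + 1.
Every term except the constant is even, so this is 2(2d^2 + 2s^2 + 2w^2 + 2w) + 1,
and 2d^2 + 2s^2 + 2w^2 + 2w ∈ ℤ gives the required form.

2(2d^2 + 2s^2 + 2w^2 + 2w) + 1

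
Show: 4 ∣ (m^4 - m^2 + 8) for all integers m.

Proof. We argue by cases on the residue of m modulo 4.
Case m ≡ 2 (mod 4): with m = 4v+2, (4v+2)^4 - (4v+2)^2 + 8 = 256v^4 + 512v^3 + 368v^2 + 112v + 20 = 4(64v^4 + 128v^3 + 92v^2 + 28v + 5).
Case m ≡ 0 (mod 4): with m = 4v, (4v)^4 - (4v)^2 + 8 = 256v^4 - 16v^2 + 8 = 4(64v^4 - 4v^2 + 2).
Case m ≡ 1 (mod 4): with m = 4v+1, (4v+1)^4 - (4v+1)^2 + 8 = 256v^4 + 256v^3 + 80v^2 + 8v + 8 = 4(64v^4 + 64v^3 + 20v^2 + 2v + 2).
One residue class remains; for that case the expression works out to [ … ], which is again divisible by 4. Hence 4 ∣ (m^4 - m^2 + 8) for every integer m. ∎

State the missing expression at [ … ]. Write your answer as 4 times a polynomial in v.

4(64v^4 + 192v^3 + 212v^2 + 102v + 20)

Only m ≡ 3 (mod 4) is unaccounted for. Put m = 4v+3:
(4v+3)^4 - (4v+3)^2 + 8 expands to 256v^4 + 768v^3 + 848v^2 + 408v + 80,
and factoring out 4 leaves 4(64v^4 + 192v^3 + 212v^2 + 102v + 20).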